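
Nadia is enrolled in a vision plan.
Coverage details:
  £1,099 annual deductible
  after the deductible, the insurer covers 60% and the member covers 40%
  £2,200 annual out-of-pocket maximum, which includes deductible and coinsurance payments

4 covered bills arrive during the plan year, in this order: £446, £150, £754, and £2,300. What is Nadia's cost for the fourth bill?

£920

Claim 1 (£446): fully absorbed by the deductible. Member owes £446 (running OOP £446).
Claim 2 (£150): entire amount goes to the deductible. Member owes £150 (running OOP £596).
Claim 3 (£754): £503 finishes the deductible; £251 goes to coinsurance; 40% of £251 = £100.40. Member pays £603.40; OOP now £1,199.40.
Claim 4 (£2,300): deductible met; 40% of £2,300 = £920. Member pays £920; OOP now £2,119.40.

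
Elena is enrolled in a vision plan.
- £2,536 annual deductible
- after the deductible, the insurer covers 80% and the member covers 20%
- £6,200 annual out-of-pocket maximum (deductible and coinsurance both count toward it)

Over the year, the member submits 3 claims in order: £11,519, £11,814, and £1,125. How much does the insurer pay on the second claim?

£9,946.60

Claim 1 — £11,519: £2,536 to deductible, leaving £8,983; coinsurance £8,983 × 20% = £1,796.60. Member owes £4,332.60 (running OOP £4,332.60). Plan pays £11,519 − £4,332.60 = £7,186.40.
Claim 2 — £11,814: 20% coinsurance on £11,814 = £2,362.80. That would push OOP to £6,695.40, over the £6,200 cap, so member pays £6,200 − £4,332.60 = £1,867.40. Plan pays £11,814 − £1,867.40 = £9,946.60.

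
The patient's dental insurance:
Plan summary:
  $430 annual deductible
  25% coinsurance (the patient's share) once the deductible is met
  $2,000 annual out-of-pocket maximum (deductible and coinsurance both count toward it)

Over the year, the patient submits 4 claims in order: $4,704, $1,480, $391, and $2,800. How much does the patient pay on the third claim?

Claim 1 — $4,704: $430 to deductible, leaving $4,274; 25% of $4,274 = $1,068.50. Patient owes $1,498.50 (running OOP $1,498.50).
Claim 2 — $1,480: 25% coinsurance on $1,480 = $370. Cost to patient: $370. OOP to date $1,868.50.
Claim 3 — $391: deductible already satisfied, so patient's share is 25% × $391 = $97.75. Patient owes $97.75 (running OOP $1,966.25).

$97.75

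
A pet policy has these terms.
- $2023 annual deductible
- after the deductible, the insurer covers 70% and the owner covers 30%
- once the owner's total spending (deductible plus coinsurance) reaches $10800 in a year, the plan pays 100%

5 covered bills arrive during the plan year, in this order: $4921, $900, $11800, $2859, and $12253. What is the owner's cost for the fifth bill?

$3239.90

Claim 1 ($4921): $2023 to deductible, leaving $2898; owner's 30% is $869.40. Owner pays $2892.40; OOP now $2892.40.
Claim 2 ($900): deductible already satisfied, so owner's share is 30% × $900 = $270. Owner owes $270 (running OOP $3162.40).
Claim 3 ($11800): deductible already satisfied, so owner's share is 30% × $11800 = $3540. Owner pays $3540; OOP now $6702.40.
Claim 4 ($2859): 30% coinsurance on $2859 = $857.70. Owner owes $857.70 (running OOP $7560.10).
Claim 5 ($12253): deductible already satisfied, so owner's share is 30% × $12253 = $3675.90. That would push OOP to $11236, over the $10800 cap, so owner pays $10800 − $7560.10 = $3239.90.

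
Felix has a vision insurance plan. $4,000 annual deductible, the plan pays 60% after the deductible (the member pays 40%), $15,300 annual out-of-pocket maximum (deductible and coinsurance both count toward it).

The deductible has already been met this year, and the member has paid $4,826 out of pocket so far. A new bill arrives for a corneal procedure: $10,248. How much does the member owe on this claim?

$4,099.20

With the deductible met, the entire $10,248 is subject to coinsurance.
Coinsurance: $10,248 × 40% = $4,099.20.
Year-to-date out-of-pocket becomes $4,826 + $4,099.20 = $8,925.20, still under the $15,300 maximum, so no cap applies.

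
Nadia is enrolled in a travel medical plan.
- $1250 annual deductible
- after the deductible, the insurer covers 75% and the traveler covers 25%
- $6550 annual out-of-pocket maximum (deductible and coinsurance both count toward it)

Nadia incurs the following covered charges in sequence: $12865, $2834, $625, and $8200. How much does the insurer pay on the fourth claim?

#1 ($12865): deductible takes $1250, $11615 remains; coinsurance $11615 × 25% = $2903.75. Cost to traveler: $4153.75. OOP to date $4153.75. Plan pays $12865 − $4153.75 = $8711.25.
#2 ($2834): deductible met; 25% of $2834 = $708.50. Cost to traveler: $708.50. OOP to date $4862.25. Plan pays $2834 − $708.50 = $2125.50.
#3 ($625): 25% coinsurance on $625 = $156.25. Traveler pays $156.25; OOP now $5018.50. Insurer: $625 − $156.25 = $468.75.
#4 ($8200): deductible met; 25% of $8200 = $2050. Adding that to $5018.50 gives $7068.50, past the $6550 cap; traveler pays only $6550 − $5018.50 = $1531.50. Insurer: $8200 − $1531.50 = $6668.50.

$6668.50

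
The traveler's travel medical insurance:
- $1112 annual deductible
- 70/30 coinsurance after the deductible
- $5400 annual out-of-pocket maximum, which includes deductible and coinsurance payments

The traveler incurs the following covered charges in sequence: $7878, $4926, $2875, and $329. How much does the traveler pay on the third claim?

Claim 1 ($7878): deductible takes $1112, $6766 remains; traveler's 30% is $2029.80. Traveler owes $3141.80 (running OOP $3141.80).
Claim 2 ($4926): 30% coinsurance on $4926 = $1477.80. Traveler pays $1477.80; OOP now $4619.60.
Claim 3 ($2875): 30% coinsurance on $2875 = $862.50. Adding that to $4619.60 gives $5482.10, past the $5400 cap; traveler pays only $5400 − $4619.60 = $780.40.

$780.40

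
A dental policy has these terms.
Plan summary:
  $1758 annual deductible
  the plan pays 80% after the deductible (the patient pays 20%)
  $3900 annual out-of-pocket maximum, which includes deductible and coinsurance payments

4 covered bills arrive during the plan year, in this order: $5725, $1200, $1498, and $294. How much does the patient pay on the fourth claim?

$58.80

#1 ($5725): $1758 to deductible, leaving $3967; 20% of $3967 = $793.40. Cost to patient: $2551.40. OOP to date $2551.40.
#2 ($1200): deductible met; 20% of $1200 = $240. Patient owes $240 (running OOP $2791.40).
#3 ($1498): deductible already satisfied, so patient's share is 20% × $1498 = $299.60. Patient pays $299.60; OOP now $3091.
#4 ($294): deductible already satisfied, so patient's share is 20% × $294 = $58.80. Patient owes $58.80 (running OOP $3149.80).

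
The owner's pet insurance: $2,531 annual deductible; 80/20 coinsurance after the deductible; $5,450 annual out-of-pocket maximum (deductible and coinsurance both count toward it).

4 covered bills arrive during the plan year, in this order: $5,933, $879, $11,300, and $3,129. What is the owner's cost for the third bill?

$2,062.80

Claim 1 — $5,933: $2,531 to deductible, leaving $3,402; coinsurance $3,402 × 20% = $680.40. Cost to owner: $3,211.40. OOP to date $3,211.40.
Claim 2 — $879: 20% coinsurance on $879 = $175.80. Owner owes $175.80 (running OOP $3,387.20).
Claim 3 — $11,300: 20% coinsurance on $11,300 = $2,260. OOP would hit $5,647.20 > $5,450, so the cap limits the owner to $5,450 − $3,387.20 = $2,062.80.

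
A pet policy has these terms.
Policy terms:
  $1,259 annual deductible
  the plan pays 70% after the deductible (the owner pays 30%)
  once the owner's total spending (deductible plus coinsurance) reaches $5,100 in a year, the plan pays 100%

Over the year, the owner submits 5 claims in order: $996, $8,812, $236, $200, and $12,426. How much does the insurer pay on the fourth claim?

Claim 1 ($996): all of it applies to the deductible. Owner pays $996; OOP now $996. Plan pays $996 − $996 = $0.
Claim 2 ($8,812): $263 finishes the deductible; $8,549 goes to coinsurance; coinsurance $8,549 × 30% = $2,564.70. Owner owes $2,827.70 (running OOP $3,823.70). Plan pays $8,812 − $2,827.70 = $5,984.30.
Claim 3 ($236): deductible already satisfied, so owner's share is 30% × $236 = $70.80. Cost to owner: $70.80. OOP to date $3,894.50. Plan pays $236 − $70.80 = $165.20.
Claim 4 ($200): deductible already satisfied, so owner's share is 30% × $200 = $60. Owner pays $60; OOP now $3,954.50. Plan pays $200 − $60 = $140.

$140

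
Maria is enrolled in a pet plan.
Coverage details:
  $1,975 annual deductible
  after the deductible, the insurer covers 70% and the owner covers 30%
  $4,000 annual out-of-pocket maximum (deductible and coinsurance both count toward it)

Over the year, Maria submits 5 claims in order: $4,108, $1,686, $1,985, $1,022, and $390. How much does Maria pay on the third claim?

#1 ($4,108): $1,975 finishes the deductible; $2,133 goes to coinsurance; coinsurance $2,133 × 30% = $639.90. Cost to owner: $2,614.90. OOP to date $2,614.90.
#2 ($1,686): 30% coinsurance on $1,686 = $505.80. Owner owes $505.80 (running OOP $3,120.70).
#3 ($1,985): 30% coinsurance on $1,985 = $595.50. Owner pays $595.50; OOP now $3,716.20.

$595.50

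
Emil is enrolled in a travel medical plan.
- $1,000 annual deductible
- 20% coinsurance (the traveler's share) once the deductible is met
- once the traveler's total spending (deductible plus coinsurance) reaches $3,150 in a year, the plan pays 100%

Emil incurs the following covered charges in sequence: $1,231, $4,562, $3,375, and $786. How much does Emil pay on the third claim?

$675

Claim 1 — $1,231: $1,000 to deductible, leaving $231; coinsurance $231 × 20% = $46.20. Traveler pays $1,046.20; OOP now $1,046.20.
Claim 2 — $4,562: deductible met; 20% of $4,562 = $912.40. Traveler pays $912.40; OOP now $1,958.60.
Claim 3 — $3,375: deductible met; 20% of $3,375 = $675. Traveler owes $675 (running OOP $2,633.60).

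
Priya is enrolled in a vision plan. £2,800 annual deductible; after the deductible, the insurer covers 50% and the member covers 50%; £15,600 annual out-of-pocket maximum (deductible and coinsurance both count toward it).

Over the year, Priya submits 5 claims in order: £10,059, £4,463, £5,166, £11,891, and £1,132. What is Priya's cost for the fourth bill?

£4,356

Bill 1, £10,059: £2,800 finishes the deductible; £7,259 goes to coinsurance; coinsurance £7,259 × 50% = £3,629.50. Cost to member: £6,429.50. OOP to date £6,429.50.
Bill 2, £4,463: 50% coinsurance on £4,463 = £2,231.50. Cost to member: £2,231.50. OOP to date £8,661.
Bill 3, £5,166: deductible met; 50% of £5,166 = £2,583. Member pays £2,583; OOP now £11,244.
Bill 4, £11,891: 50% coinsurance on £11,891 = £5,945.50. OOP would hit £17,189.50 > £15,600, so the cap limits the member to £15,600 − £11,244 = £4,356.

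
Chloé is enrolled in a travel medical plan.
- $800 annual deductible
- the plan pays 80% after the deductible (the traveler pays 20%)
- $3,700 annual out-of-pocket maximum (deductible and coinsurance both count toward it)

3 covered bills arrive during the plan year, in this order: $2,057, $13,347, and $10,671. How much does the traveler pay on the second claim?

Bill 1, $2,057: $800 finishes the deductible; $1,257 goes to coinsurance; 20% of $1,257 = $251.40. Cost to traveler: $1,051.40. OOP to date $1,051.40.
Bill 2, $13,347: 20% coinsurance on $13,347 = $2,669.40. Adding that to $1,051.40 gives $3,720.80, past the $3,700 cap; traveler pays only $3,700 − $1,051.40 = $2,648.60.

$2,648.60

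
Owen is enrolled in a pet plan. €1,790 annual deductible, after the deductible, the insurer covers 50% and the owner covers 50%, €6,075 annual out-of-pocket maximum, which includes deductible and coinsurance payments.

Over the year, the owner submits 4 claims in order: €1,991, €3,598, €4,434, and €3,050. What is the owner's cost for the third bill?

#1 (€1,991): €1,790 finishes the deductible; €201 goes to coinsurance; owner's 50% is €100.50. Cost to owner: €1,890.50. OOP to date €1,890.50.
#2 (€3,598): 50% coinsurance on €3,598 = €1,799. Cost to owner: €1,799. OOP to date €3,689.50.
#3 (€4,434): 50% coinsurance on €4,434 = €2,217. Owner pays €2,217; OOP now €5,906.50.

€2,217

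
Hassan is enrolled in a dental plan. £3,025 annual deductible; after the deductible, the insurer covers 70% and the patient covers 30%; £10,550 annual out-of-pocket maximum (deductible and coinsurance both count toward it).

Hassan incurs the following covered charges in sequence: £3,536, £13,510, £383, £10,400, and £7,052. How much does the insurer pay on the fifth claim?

Bill 1, £3,536: £3,025 to deductible, leaving £511; coinsurance £511 × 30% = £153.30. Patient owes £3,178.30 (running OOP £3,178.30). Plan pays £3,536 − £3,178.30 = £357.70.
Bill 2, £13,510: deductible met; 30% of £13,510 = £4,053. Patient owes £4,053 (running OOP £7,231.30). Insurer: £13,510 − £4,053 = £9,457.
Bill 3, £383: deductible met; 30% of £383 = £114.90. Patient pays £114.90; OOP now £7,346.20. Insurer: £383 − £114.90 = £268.10.
Bill 4, £10,400: deductible already satisfied, so patient's share is 30% × £10,400 = £3,120. Cost to patient: £3,120. OOP to date £10,466.20. Plan pays £10,400 − £3,120 = £7,280.
Bill 5, £7,052: deductible met; 30% of £7,052 = £2,115.60. That would push OOP to £12,581.80, over the £10,550 cap, so patient pays £10,550 − £10,466.20 = £83.80. Insurer: £7,052 − £83.80 = £6,968.20.

£6,968.20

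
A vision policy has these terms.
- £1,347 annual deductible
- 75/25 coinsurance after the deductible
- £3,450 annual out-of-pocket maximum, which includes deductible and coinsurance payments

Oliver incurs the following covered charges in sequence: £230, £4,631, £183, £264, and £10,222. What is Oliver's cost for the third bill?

£45.75

Bill 1, £230: entire amount goes to the deductible. Member pays £230; OOP now £230.
Bill 2, £4,631: £1,117 to deductible, leaving £3,514; 25% of £3,514 = £878.50. Cost to member: £1,995.50. OOP to date £2,225.50.
Bill 3, £183: 25% coinsurance on £183 = £45.75. Cost to member: £45.75. OOP to date £2,271.25.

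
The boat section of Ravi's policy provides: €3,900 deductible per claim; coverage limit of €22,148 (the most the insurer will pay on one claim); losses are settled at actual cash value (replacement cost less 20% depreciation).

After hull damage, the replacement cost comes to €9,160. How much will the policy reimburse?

Depreciate 20%: the covered value is €9,160 × 0.8 = €7,328.
After the deductible, €7,328 − €3,900 = €3,428 remains.
€3,428 is within the €22,148 limit, so the insurer pays €3,428.

€3,428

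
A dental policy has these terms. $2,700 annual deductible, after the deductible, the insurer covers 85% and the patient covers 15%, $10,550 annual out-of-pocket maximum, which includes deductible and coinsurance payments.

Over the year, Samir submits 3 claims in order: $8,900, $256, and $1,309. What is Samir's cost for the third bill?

$196.35

Claim 1 ($8,900): $2,700 finishes the deductible; $6,200 goes to coinsurance; coinsurance $6,200 × 15% = $930. Patient owes $3,630 (running OOP $3,630).
Claim 2 ($256): 15% coinsurance on $256 = $38.40. Patient pays $38.40; OOP now $3,668.40.
Claim 3 ($1,309): deductible already satisfied, so patient's share is 15% × $1,309 = $196.35. Patient pays $196.35; OOP now $3,864.75.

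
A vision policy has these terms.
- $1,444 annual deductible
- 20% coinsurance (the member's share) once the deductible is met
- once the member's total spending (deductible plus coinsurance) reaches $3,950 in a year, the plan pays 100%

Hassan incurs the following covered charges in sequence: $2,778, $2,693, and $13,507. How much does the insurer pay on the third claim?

$11,806.40

Claim 1 — $2,778: $1,444 to deductible, leaving $1,334; member's 20% is $266.80. Member pays $1,710.80; OOP now $1,710.80. Plan pays $2,778 − $1,710.80 = $1,067.20.
Claim 2 — $2,693: deductible already satisfied, so member's share is 20% × $2,693 = $538.60. Member pays $538.60; OOP now $2,249.40. Plan pays $2,693 − $538.60 = $2,154.40.
Claim 3 — $13,507: deductible met; 20% of $13,507 = $2,701.40. Adding that to $2,249.40 gives $4,950.80, past the $3,950 cap; member pays only $3,950 − $2,249.40 = $1,700.60. Insurer: $13,507 − $1,700.60 = $11,806.40.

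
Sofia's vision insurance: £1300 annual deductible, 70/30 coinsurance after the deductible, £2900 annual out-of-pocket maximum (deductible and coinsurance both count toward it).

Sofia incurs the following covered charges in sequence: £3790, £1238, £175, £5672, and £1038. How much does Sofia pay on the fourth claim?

Claim 1 (£3790): deductible takes £1300, £2490 remains; 30% of £2490 = £747. Member pays £2047; OOP now £2047.
Claim 2 (£1238): 30% coinsurance on £1238 = £371.40. Cost to member: £371.40. OOP to date £2418.40.
Claim 3 (£175): deductible met; 30% of £175 = £52.50. Member owes £52.50 (running OOP £2470.90).
Claim 4 (£5672): 30% coinsurance on £5672 = £1701.60. Adding that to £2470.90 gives £4172.50, past the £2900 cap; member pays only £2900 − £2470.90 = £429.10.

£429.10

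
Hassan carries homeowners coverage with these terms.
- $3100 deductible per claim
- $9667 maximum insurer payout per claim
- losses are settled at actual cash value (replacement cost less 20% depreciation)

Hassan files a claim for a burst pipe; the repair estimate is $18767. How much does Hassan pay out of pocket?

At 20% depreciation, ACV = $18767 − $3753.40 = $15013.60.
After the deductible, $15013.60 − $3100 = $11913.60 remains.
$11913.60 exceeds the $9667 limit, so the insurer pays the limit: $9667.
Homeowner's share is the uncovered remainder: $18767 − $9667 = $9100.

$9100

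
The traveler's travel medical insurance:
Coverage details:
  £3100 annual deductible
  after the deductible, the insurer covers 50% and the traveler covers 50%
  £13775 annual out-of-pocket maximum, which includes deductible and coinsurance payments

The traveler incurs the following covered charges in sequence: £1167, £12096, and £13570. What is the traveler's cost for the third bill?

Claim 1 (£1167): all of it applies to the deductible. Traveler owes £1167 (running OOP £1167).
Claim 2 (£12096): deductible takes £1933, £10163 remains; coinsurance £10163 × 50% = £5081.50. Traveler owes £7014.50 (running OOP £8181.50).
Claim 3 (£13570): deductible already satisfied, so traveler's share is 50% × £13570 = £6785. OOP would hit £14966.50 > £13775, so the cap limits the traveler to £13775 − £8181.50 = £5593.50.

£5593.50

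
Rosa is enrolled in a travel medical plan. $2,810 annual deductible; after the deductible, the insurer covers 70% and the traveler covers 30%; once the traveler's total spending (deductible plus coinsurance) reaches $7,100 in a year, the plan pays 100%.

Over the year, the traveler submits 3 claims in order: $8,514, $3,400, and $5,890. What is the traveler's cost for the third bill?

$1,558.80

#1 ($8,514): $2,810 to deductible, leaving $5,704; 30% of $5,704 = $1,711.20. Cost to traveler: $4,521.20. OOP to date $4,521.20.
#2 ($3,400): deductible met; 30% of $3,400 = $1,020. Traveler pays $1,020; OOP now $5,541.20.
#3 ($5,890): deductible already satisfied, so traveler's share is 30% × $5,890 = $1,767. Adding that to $5,541.20 gives $7,308.20, past the $7,100 cap; traveler pays only $7,100 − $5,541.20 = $1,558.80.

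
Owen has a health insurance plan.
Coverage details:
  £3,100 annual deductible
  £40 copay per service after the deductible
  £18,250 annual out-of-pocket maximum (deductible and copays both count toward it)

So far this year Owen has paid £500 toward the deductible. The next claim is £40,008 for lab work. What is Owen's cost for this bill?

Deductible still to meet: £3,100 − £500 = £2,600.
The remaining £37,408 (= £40,008 − £2,600) moves to the copay.
Copay on this service: £40.
That puts the patient's cost at £2,600 + £40 = £2,640 before any cap.
Total out-of-pocket so far would be £500 + £2,640 = £3,140, below the £18,250 cap — no reduction.

£2,640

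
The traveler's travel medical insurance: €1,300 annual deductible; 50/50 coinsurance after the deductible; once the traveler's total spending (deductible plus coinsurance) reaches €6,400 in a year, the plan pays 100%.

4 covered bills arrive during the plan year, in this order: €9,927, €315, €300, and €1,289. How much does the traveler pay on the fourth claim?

Claim 1 — €9,927: deductible takes €1,300, €8,627 remains; traveler's 50% is €4,313.50. Traveler owes €5,613.50 (running OOP €5,613.50).
Claim 2 — €315: deductible met; 50% of €315 = €157.50. Traveler pays €157.50; OOP now €5,771.
Claim 3 — €300: deductible met; 50% of €300 = €150. Traveler owes €150 (running OOP €5,921).
Claim 4 — €1,289: 50% coinsurance on €1,289 = €644.50. That would push OOP to €6,565.50, over the €6,400 cap, so traveler pays €6,400 − €5,921 = €479.

€479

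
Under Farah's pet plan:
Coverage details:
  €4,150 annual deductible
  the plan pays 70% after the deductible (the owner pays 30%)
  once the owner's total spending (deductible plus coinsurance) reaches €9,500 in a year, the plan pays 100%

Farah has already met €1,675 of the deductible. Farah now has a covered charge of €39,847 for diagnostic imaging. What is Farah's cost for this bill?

Deductible still to meet: €4,150 − €1,675 = €2,475.
After the €2,475 deductible portion, €39,847 − €2,475 = €37,372 is subject to coinsurance.
Owner's 30% share of €37,372 is €11,211.60.
Owner responsibility before any cap: €2,475 + €11,211.60 = €13,686.60.
Year-to-date out-of-pocket would reach €1,675 + €13,686.60 = €15,361.60, above the €9,500 maximum, so the owner pays only €9,500 − €1,675 = €7,825.

€7,825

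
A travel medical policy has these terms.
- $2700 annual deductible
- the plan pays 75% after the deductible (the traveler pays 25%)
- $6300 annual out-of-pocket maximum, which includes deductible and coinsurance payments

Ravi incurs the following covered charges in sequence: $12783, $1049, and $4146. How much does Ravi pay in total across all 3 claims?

Claim 1 — $12783: $2700 to deductible, leaving $10083; coinsurance $10083 × 25% = $2520.75. Traveler owes $5220.75 (running OOP $5220.75).
Claim 2 — $1049: deductible met; 25% of $1049 = $262.25. Traveler owes $262.25 (running OOP $5483).
Claim 3 — $4146: deductible already satisfied, so traveler's share is 25% × $4146 = $1036.50. Adding that to $5483 gives $6519.50, past the $6300 cap; traveler pays only $6300 − $5483 = $817.
Summing the traveler's payments: $5220.75 + $262.25 + $817 = $6300.

$6300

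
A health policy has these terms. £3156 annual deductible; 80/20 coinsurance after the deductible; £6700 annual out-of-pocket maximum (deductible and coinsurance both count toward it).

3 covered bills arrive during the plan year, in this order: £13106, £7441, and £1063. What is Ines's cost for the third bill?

£65.80

Claim 1 (£13106): deductible takes £3156, £9950 remains; 20% of £9950 = £1990. Patient pays £5146; OOP now £5146.
Claim 2 (£7441): deductible already satisfied, so patient's share is 20% × £7441 = £1488.20. Cost to patient: £1488.20. OOP to date £6634.20.
Claim 3 (£1063): deductible met; 20% of £1063 = £212.60. OOP would hit £6846.80 > £6700, so the cap limits the patient to £6700 − £6634.20 = £65.80.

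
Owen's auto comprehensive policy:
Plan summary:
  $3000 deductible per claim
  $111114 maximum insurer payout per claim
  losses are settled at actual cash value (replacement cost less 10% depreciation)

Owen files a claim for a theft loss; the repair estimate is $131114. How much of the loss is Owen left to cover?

$20000

Actual cash value after 10% depreciation: $131114 × 90% = $118002.60.
After the deductible, $118002.60 − $3000 = $115002.60 remains.
$115002.60 exceeds the $111114 limit, so the insurer pays the limit: $111114.
The policyholder bears the rest of the original loss: $131114 − $111114 = $20000.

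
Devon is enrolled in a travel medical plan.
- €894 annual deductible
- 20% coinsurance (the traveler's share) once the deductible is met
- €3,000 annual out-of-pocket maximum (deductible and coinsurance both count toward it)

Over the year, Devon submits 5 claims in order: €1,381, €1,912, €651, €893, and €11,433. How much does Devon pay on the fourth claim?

€178.60

Bill 1, €1,381: deductible takes €894, €487 remains; traveler's 20% is €97.40. Cost to traveler: €991.40. OOP to date €991.40.
Bill 2, €1,912: deductible met; 20% of €1,912 = €382.40. Traveler owes €382.40 (running OOP €1,373.80).
Bill 3, €651: deductible already satisfied, so traveler's share is 20% × €651 = €130.20. Traveler owes €130.20 (running OOP €1,504).
Bill 4, €893: 20% coinsurance on €893 = €178.60. Traveler pays €178.60; OOP now €1,682.60.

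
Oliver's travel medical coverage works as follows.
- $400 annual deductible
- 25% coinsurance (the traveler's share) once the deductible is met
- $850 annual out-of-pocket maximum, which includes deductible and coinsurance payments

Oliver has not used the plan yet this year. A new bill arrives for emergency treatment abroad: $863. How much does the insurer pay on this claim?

Deductible not yet touched, so the first $400 of the bill goes to the deductible.
The remaining $463 (= $863 − $400) moves to coinsurance.
Traveler's 25% share of $463 is $115.75.
That puts the traveler's cost at $400 + $115.75 = $515.75 before any cap.
Cumulative spending $0 + $515.75 = $515.75 stays under the $850 maximum.
Insurer pays the balance: $863 − $515.75 = $347.25.

$347.25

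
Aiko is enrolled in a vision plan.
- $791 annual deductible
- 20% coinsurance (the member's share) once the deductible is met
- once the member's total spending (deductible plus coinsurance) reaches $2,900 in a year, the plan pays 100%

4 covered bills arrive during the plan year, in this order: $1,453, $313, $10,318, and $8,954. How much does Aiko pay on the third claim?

$1,914

Claim 1 ($1,453): $791 to deductible, leaving $662; coinsurance $662 × 20% = $132.40. Member owes $923.40 (running OOP $923.40).
Claim 2 ($313): deductible already satisfied, so member's share is 20% × $313 = $62.60. Member pays $62.60; OOP now $986.
Claim 3 ($10,318): 20% coinsurance on $10,318 = $2,063.60. That would push OOP to $3,049.60, over the $2,900 cap, so member pays $2,900 − $986 = $1,914.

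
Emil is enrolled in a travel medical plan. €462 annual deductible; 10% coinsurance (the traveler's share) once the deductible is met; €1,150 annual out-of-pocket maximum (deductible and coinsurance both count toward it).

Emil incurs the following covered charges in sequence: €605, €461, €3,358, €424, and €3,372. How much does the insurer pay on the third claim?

Claim 1 (€605): deductible takes €462, €143 remains; coinsurance €143 × 10% = €14.30. Traveler owes €476.30 (running OOP €476.30). Insurer: €605 − €476.30 = €128.70.
Claim 2 (€461): deductible already satisfied, so traveler's share is 10% × €461 = €46.10. Traveler owes €46.10 (running OOP €522.40). Plan pays €461 − €46.10 = €414.90.
Claim 3 (€3,358): 10% coinsurance on €3,358 = €335.80. Cost to traveler: €335.80. OOP to date €858.20. Plan pays €3,358 − €335.80 = €3,022.20.

€3,022.20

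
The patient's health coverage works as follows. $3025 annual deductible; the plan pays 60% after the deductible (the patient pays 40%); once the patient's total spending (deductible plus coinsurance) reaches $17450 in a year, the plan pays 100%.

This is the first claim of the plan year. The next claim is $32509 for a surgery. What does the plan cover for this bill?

Deductible not yet touched, so the first $3025 of the bill goes to the deductible.
After the $3025 deductible portion, $32509 − $3025 = $29484 is subject to coinsurance.
40% of $29484 = $11793.60 falls to the patient.
So the patient owes $3025 + $11793.60 = $14818.60 before any cap.
Total out-of-pocket so far would be $0 + $14818.60 = $14818.60, below the $17450 cap — no reduction.
The insurer covers the remainder: $32509 − $14818.60 = $17690.40.

$17690.40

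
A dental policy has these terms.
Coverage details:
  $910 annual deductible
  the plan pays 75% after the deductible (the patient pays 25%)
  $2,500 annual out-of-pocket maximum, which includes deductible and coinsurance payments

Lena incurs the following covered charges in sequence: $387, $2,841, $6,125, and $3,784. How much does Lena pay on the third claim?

$1,010.50

Claim 1 ($387): fully absorbed by the deductible. Cost to patient: $387. OOP to date $387.
Claim 2 ($2,841): deductible takes $523, $2,318 remains; coinsurance $2,318 × 25% = $579.50. Patient pays $1,102.50; OOP now $1,489.50.
Claim 3 ($6,125): 25% coinsurance on $6,125 = $1,531.25. That would push OOP to $3,020.75, over the $2,500 cap, so patient pays $2,500 − $1,489.50 = $1,010.50.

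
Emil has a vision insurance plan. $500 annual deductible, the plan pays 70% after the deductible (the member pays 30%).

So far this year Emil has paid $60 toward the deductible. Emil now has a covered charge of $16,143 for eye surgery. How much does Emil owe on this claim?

Deductible still to meet: $500 − $60 = $440.
The remaining $15,703 (= $16,143 − $440) moves to coinsurance.
Coinsurance: $15,703 × 30% = $4,710.90.
That puts the member's cost at $440 + $4,710.90 = $5,150.90.

$5,150.90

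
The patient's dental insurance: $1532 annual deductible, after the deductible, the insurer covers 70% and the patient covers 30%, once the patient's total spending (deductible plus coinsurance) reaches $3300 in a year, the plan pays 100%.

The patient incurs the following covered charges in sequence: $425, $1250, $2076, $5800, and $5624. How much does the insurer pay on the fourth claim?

Bill 1, $425: entire amount goes to the deductible. Patient owes $425 (running OOP $425). Plan pays $425 − $425 = $0.
Bill 2, $1250: $1107 to deductible, leaving $143; coinsurance $143 × 30% = $42.90. Patient pays $1149.90; OOP now $1574.90. Plan pays $1250 − $1149.90 = $100.10.
Bill 3, $2076: deductible met; 30% of $2076 = $622.80. Cost to patient: $622.80. OOP to date $2197.70. Insurer: $2076 − $622.80 = $1453.20.
Bill 4, $5800: deductible met; 30% of $5800 = $1740. Adding that to $2197.70 gives $3937.70, past the $3300 cap; patient pays only $3300 − $2197.70 = $1102.30. Plan pays $5800 − $1102.30 = $4697.70.

$4697.70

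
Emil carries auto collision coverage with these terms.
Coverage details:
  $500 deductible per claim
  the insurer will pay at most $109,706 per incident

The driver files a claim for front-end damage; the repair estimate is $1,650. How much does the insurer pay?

After the deductible, $1,650 − $500 = $1,150 remains.
That's under the $109,706 cap, so the insurer reimburses the full $1,150.

$1,150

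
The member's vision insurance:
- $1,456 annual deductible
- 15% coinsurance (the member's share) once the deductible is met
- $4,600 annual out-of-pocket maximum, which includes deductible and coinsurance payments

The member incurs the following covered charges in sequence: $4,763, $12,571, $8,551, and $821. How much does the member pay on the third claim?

$762.30

Claim 1 ($4,763): $1,456 finishes the deductible; $3,307 goes to coinsurance; 15% of $3,307 = $496.05. Cost to member: $1,952.05. OOP to date $1,952.05.
Claim 2 ($12,571): deductible met; 15% of $12,571 = $1,885.65. Member pays $1,885.65; OOP now $3,837.70.
Claim 3 ($8,551): deductible met; 15% of $8,551 = $1,282.65. OOP would hit $5,120.35 > $4,600, so the cap limits the member to $4,600 − $3,837.70 = $762.30.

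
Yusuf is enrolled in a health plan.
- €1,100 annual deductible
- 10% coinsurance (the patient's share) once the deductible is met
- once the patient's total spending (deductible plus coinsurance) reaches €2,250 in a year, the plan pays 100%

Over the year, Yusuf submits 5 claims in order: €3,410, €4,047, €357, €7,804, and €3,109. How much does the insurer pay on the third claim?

Bill 1, €3,410: €1,100 to deductible, leaving €2,310; 10% of €2,310 = €231. Patient owes €1,331 (running OOP €1,331). Plan pays €3,410 − €1,331 = €2,079.
Bill 2, €4,047: deductible met; 10% of €4,047 = €404.70. Patient owes €404.70 (running OOP €1,735.70). Insurer: €4,047 − €404.70 = €3,642.30.
Bill 3, €357: deductible met; 10% of €357 = €35.70. Cost to patient: €35.70. OOP to date €1,771.40. Insurer: €357 − €35.70 = €321.30.

€321.30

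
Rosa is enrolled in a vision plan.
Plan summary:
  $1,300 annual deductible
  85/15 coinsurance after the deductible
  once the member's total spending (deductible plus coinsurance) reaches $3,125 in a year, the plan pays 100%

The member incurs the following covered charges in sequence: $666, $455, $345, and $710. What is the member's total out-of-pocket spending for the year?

$1,431.40

#1 ($666): fully absorbed by the deductible. Member owes $666 (running OOP $666).
#2 ($455): all of it applies to the deductible. Cost to member: $455. OOP to date $1,121.
#3 ($345): deductible takes $179, $166 remains; coinsurance $166 × 15% = $24.90. Member owes $203.90 (running OOP $1,324.90).
#4 ($710): deductible met; 15% of $710 = $106.50. Member owes $106.50 (running OOP $1,431.40).
Total paid by the member: $666 + $455 + $203.90 + $106.50 = $1,431.40.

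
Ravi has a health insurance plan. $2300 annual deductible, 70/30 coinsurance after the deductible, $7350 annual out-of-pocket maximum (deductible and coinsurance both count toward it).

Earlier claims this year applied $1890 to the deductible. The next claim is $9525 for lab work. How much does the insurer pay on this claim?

$6380.50

Deductible still to meet: $2300 − $1890 = $410.
That leaves $9525 − $410 = $9115 for coinsurance.
Patient's 30% share of $9115 is $2734.50.
That puts the patient's cost at $410 + $2734.50 = $3144.50 before any cap.
Cumulative spending $1890 + $3144.50 = $5034.50 stays under the $7350 maximum.
The plan picks up $9525 − $3144.50 = $6380.50.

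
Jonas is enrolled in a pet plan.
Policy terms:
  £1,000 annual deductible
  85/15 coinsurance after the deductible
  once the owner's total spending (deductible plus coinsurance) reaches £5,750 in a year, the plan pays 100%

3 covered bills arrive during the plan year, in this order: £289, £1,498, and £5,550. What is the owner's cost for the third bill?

£832.50

#1 (£289): fully absorbed by the deductible. Cost to owner: £289. OOP to date £289.
#2 (£1,498): £711 finishes the deductible; £787 goes to coinsurance; coinsurance £787 × 15% = £118.05. Cost to owner: £829.05. OOP to date £1,118.05.
#3 (£5,550): deductible already satisfied, so owner's share is 15% × £5,550 = £832.50. Cost to owner: £832.50. OOP to date £1,950.55.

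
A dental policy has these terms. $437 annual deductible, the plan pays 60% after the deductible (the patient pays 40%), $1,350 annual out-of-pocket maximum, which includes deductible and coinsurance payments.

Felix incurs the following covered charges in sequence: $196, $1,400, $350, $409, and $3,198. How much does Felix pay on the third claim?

$140

Bill 1, $196: entire amount goes to the deductible. Cost to patient: $196. OOP to date $196.
Bill 2, $1,400: $241 to deductible, leaving $1,159; 40% of $1,159 = $463.60. Patient owes $704.60 (running OOP $900.60).
Bill 3, $350: deductible already satisfied, so patient's share is 40% × $350 = $140. Cost to patient: $140. OOP to date $1,040.60.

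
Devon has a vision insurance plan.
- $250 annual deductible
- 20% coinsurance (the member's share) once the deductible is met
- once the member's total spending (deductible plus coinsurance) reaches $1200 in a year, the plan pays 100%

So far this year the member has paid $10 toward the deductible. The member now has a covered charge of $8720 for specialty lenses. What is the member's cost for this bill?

$10 of the $250 deductible is already met, leaving $240.
The remaining $8480 (= $8720 − $240) moves to coinsurance.
Coinsurance: $8480 × 20% = $1696.
So the member owes $240 + $1696 = $1936 before any cap.
That would bring total out-of-pocket to $1946, past the $1200 cap. The member is capped at $1200 − $10 = $1190 on this claim.

$1190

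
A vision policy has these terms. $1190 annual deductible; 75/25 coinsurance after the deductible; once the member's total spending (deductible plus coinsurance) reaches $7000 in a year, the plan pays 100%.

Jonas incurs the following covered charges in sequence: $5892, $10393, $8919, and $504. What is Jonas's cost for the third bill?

Claim 1 ($5892): deductible takes $1190, $4702 remains; 25% of $4702 = $1175.50. Member pays $2365.50; OOP now $2365.50.
Claim 2 ($10393): 25% coinsurance on $10393 = $2598.25. Cost to member: $2598.25. OOP to date $4963.75.
Claim 3 ($8919): 25% coinsurance on $8919 = $2229.75. OOP would hit $7193.50 > $7000, so the cap limits the member to $7000 − $4963.75 = $2036.25.

$2036.25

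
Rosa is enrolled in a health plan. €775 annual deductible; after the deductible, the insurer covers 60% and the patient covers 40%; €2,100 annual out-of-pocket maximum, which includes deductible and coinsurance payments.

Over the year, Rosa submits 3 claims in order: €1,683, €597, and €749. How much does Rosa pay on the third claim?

€299.60

Claim 1 — €1,683: €775 to deductible, leaving €908; coinsurance €908 × 40% = €363.20. Patient owes €1,138.20 (running OOP €1,138.20).
Claim 2 — €597: 40% coinsurance on €597 = €238.80. Cost to patient: €238.80. OOP to date €1,377.
Claim 3 — €749: deductible already satisfied, so patient's share is 40% × €749 = €299.60. Cost to patient: €299.60. OOP to date €1,676.60.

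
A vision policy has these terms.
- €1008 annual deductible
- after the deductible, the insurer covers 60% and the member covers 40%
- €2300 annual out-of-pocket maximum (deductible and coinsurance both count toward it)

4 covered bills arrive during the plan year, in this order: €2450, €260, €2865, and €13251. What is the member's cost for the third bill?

€611.20

#1 (€2450): €1008 to deductible, leaving €1442; coinsurance €1442 × 40% = €576.80. Member owes €1584.80 (running OOP €1584.80).
#2 (€260): deductible met; 40% of €260 = €104. Member pays €104; OOP now €1688.80.
#3 (€2865): 40% coinsurance on €2865 = €1146. That would push OOP to €2834.80, over the €2300 cap, so member pays €2300 − €1688.80 = €611.20.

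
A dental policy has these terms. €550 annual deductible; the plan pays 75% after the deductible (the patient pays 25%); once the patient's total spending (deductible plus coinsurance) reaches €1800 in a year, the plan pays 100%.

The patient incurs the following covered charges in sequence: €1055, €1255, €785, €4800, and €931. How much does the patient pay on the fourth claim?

Claim 1 — €1055: €550 finishes the deductible; €505 goes to coinsurance; patient's 25% is €126.25. Patient pays €676.25; OOP now €676.25.
Claim 2 — €1255: deductible met; 25% of €1255 = €313.75. Cost to patient: €313.75. OOP to date €990.
Claim 3 — €785: 25% coinsurance on €785 = €196.25. Patient pays €196.25; OOP now €1186.25.
Claim 4 — €4800: deductible already satisfied, so patient's share is 25% × €4800 = €1200. Adding that to €1186.25 gives €2386.25, past the €1800 cap; patient pays only €1800 − €1186.25 = €613.75.

€613.75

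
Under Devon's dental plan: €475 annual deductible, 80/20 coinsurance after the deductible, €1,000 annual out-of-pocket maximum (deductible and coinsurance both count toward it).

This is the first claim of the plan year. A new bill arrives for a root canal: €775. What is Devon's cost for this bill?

€535

Deductible not yet touched, so the first €475 of the bill goes to the deductible.
That leaves €775 − €475 = €300 for coinsurance.
20% of €300 = €60 falls to the patient.
That puts the patient's cost at €475 + €60 = €535 before any cap.
Total out-of-pocket so far would be €0 + €535 = €535, below the €1,000 cap — no reduction.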